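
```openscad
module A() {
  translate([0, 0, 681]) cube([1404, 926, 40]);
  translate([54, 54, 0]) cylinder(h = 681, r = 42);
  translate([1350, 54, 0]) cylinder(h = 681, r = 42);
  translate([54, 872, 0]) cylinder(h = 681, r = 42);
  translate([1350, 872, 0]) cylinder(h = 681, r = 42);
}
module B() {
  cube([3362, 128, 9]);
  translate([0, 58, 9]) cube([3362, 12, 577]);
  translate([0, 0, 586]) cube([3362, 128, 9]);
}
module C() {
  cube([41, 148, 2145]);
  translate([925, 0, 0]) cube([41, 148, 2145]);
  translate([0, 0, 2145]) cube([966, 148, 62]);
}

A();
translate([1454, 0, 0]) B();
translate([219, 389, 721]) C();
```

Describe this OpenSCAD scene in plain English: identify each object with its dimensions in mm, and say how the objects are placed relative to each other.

A is a rectangular dining table. The top is 1404×926×40 mm with its upper surface at z = 721 mm. It stands on four round legs of 84 mm diameter, each leg's bounding box inset 12 mm from the nearest pair of top edges, running from the floor to the underside of the top.

B is an I-beam lying along x, 3362 mm long. Overall section height 595 mm. Two flanges 128 mm wide (y) and 9 mm thick, one on the floor and one at the top; a web 12 mm thick runs between them, centred on the flange width.

C is a rectangular door frame: two vertical jambs of 41×148 mm section, 2145 mm tall, with a clear opening 884 mm wide between their inner faces. A header 62 mm tall and 148 mm deep lies on top of the jambs and spans the full outside width.

The I-beam is on the floor beside the table on its +x side. The door frame is on top of the table, centred.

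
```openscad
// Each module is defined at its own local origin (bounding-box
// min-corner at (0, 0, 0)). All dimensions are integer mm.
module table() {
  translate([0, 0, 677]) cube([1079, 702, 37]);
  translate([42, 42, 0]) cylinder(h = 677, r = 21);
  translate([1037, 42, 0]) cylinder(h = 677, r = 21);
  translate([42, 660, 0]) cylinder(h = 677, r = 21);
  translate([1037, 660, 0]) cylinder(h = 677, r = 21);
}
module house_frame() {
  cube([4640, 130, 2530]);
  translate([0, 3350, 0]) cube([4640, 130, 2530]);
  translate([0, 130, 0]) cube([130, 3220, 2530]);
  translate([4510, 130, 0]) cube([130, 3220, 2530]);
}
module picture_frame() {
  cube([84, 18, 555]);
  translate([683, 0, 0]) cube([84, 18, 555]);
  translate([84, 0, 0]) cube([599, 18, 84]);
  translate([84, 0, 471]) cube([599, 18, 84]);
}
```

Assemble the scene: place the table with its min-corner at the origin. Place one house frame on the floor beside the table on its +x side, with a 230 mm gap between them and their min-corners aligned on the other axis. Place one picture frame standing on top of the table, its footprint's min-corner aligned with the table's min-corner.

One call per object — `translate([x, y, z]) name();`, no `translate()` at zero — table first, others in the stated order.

table();
translate([1309, 0, 0]) house_frame();
translate([0, 0, 714]) picture_frame();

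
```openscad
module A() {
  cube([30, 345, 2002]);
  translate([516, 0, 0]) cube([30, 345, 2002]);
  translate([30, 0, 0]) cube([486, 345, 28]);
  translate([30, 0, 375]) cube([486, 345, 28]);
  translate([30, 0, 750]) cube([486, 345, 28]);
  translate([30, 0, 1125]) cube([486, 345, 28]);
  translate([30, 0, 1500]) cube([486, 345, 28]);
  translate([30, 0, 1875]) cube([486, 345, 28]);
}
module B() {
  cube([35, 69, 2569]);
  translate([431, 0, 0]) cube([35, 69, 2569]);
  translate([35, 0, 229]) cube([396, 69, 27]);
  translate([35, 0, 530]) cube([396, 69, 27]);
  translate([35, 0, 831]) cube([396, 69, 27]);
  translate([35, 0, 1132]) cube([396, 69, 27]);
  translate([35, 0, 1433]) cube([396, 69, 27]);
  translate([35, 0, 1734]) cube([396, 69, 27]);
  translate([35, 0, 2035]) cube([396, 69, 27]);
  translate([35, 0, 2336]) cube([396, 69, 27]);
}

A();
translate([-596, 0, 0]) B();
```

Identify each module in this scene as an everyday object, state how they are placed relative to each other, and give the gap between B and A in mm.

A is a bookshelf. B is a ladder. The ladder is on the floor beside the bookshelf on its −x side. The gap between the ladder and the bookshelf is 130 mm.

The ladder's nearest face is 130 mm from the bookshelf's −x face.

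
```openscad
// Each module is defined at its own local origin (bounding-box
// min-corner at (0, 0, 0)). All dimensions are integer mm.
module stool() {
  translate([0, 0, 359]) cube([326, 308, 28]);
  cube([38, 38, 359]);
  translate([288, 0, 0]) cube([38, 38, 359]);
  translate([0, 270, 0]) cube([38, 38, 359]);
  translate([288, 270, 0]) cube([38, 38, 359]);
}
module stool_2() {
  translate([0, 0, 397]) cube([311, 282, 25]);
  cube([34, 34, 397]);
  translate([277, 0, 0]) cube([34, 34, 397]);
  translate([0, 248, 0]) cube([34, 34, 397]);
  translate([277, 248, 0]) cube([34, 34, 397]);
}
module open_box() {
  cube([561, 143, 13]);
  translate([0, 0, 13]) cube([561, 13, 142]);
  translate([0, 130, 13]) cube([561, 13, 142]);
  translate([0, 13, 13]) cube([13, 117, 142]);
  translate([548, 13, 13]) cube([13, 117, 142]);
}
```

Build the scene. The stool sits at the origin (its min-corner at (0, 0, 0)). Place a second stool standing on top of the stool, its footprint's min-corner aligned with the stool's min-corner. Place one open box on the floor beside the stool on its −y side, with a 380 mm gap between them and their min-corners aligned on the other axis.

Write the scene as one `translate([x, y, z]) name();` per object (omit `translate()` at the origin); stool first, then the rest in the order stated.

stool();
translate([0, 0, 387]) stool_2();
translate([0, -523, 0]) open_box();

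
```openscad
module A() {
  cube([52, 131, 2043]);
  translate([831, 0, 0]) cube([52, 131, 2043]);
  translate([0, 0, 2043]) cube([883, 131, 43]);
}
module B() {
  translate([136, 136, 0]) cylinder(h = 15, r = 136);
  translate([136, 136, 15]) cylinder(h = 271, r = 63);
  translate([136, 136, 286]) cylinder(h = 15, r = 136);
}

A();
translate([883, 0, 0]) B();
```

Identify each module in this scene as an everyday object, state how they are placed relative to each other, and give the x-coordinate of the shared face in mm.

A is a door frame. B is a spool. The spool is against the door frame's +x side, with their −y faces flush. The x-coordinate of the shared face is 883 mm.

The door frame's +x face and the spool's −x face are both at x = 883 mm.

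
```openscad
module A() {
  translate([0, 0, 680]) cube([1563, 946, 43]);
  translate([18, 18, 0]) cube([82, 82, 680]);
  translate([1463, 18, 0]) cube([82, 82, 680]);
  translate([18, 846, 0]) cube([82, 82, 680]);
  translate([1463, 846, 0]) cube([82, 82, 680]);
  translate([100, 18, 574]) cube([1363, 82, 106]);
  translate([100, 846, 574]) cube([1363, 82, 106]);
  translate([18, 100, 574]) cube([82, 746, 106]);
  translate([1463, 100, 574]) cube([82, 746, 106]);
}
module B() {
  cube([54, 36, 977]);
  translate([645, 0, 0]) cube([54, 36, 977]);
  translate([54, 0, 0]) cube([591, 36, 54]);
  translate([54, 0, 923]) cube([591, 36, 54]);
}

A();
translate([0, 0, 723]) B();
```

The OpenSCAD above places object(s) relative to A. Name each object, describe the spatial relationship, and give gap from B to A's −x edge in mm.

The picture frame's min-x is at 0; the table's min-x is 0; gap = 0 mm.

A is a table. B is a picture frame. The picture frame is on top of the table. The gap from the picture frame to the table's −x edge is 0 mm.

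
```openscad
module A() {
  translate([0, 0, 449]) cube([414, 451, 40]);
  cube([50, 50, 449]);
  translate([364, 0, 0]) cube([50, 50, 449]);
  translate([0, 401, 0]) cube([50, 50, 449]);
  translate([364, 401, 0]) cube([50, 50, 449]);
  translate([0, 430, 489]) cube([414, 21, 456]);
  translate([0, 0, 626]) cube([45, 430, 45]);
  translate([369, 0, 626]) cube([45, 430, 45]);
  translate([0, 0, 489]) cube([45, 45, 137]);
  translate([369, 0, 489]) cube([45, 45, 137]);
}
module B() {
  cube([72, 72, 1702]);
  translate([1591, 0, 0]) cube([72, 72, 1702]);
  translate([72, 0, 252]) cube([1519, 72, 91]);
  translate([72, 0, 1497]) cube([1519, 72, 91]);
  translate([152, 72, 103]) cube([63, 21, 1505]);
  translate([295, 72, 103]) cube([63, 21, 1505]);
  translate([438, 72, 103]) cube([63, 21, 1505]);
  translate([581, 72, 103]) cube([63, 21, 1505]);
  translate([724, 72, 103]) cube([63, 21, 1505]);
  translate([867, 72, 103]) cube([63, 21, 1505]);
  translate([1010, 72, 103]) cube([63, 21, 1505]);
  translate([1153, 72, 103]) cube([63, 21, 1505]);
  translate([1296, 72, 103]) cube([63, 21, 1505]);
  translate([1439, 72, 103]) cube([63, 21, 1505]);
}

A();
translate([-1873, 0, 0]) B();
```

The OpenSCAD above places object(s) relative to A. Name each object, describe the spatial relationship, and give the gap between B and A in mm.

A is a chair. B is a fence section. The fence section is on the floor beside the chair on its −x side. The gap between the fence section and the chair is 210 mm.

The fence section's nearest face is 210 mm from the chair's −x face.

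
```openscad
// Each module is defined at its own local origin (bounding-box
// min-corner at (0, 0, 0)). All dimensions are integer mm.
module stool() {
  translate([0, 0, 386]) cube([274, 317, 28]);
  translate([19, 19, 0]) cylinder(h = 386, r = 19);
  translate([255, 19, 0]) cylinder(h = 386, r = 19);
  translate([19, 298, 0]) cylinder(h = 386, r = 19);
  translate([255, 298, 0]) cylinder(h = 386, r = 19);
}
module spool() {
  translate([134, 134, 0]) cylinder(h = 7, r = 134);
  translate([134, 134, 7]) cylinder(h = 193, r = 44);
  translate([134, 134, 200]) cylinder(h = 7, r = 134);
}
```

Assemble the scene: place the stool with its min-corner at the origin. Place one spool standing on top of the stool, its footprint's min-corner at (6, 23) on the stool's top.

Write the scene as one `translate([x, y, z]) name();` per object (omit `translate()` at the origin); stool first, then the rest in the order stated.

stool();
translate([6, 23, 414]) spool();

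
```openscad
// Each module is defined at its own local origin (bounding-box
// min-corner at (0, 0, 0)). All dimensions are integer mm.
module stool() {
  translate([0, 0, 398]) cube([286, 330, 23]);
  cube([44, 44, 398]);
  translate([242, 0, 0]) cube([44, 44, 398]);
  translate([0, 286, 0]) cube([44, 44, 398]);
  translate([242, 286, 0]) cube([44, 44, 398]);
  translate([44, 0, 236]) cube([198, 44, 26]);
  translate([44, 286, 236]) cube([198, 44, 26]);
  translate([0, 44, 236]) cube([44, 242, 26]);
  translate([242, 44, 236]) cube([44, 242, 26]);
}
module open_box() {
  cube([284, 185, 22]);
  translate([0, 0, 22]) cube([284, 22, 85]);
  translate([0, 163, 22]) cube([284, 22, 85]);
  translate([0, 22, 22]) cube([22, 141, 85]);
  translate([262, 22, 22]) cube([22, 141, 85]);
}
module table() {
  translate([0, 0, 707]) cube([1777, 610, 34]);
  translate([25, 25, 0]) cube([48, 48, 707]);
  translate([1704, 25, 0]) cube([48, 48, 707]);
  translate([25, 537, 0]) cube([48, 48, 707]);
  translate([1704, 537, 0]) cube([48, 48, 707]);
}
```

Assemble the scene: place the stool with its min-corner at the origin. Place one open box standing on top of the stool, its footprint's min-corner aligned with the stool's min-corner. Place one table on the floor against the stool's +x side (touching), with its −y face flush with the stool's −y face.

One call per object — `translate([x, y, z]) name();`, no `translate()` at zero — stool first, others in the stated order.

stool();
translate([0, 0, 421]) open_box();
translate([286, 0, 0]) table();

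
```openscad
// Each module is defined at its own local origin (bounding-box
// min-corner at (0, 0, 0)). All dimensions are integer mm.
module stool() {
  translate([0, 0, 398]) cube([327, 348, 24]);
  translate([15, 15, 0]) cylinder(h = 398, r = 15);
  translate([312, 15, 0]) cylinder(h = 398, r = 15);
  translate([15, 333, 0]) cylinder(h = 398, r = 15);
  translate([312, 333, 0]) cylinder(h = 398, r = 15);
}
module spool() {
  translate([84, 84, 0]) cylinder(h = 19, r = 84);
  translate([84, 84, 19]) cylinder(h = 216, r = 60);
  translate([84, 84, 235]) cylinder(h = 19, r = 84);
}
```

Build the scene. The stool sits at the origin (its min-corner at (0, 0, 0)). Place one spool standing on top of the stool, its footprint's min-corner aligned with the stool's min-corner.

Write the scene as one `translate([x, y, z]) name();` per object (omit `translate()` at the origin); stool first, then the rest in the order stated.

stool();
translate([0, 0, 422]) spool();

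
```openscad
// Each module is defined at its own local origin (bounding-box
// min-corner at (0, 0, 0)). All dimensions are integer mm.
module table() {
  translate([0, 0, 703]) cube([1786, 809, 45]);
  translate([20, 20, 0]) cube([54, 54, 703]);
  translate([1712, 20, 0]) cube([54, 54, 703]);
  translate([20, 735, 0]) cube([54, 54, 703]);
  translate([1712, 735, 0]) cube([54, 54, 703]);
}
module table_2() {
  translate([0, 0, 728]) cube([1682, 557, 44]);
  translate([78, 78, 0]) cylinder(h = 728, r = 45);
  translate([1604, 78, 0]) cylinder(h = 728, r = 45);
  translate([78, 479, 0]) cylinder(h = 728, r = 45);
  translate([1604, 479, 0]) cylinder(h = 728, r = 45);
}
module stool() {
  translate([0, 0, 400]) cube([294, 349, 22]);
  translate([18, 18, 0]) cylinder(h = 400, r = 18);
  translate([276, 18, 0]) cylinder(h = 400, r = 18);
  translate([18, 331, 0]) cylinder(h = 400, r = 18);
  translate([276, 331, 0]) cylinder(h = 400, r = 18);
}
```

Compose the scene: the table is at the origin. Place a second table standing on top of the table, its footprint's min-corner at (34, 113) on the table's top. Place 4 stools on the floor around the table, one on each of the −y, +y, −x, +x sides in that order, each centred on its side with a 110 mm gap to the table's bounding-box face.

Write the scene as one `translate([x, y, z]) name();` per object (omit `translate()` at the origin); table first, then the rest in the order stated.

table();
translate([34, 113, 748]) table_2();
translate([746, -459, 0]) stool();
translate([746, 919, 0]) stool();
translate([-404, 230, 0]) stool();
translate([1896, 230, 0]) stool();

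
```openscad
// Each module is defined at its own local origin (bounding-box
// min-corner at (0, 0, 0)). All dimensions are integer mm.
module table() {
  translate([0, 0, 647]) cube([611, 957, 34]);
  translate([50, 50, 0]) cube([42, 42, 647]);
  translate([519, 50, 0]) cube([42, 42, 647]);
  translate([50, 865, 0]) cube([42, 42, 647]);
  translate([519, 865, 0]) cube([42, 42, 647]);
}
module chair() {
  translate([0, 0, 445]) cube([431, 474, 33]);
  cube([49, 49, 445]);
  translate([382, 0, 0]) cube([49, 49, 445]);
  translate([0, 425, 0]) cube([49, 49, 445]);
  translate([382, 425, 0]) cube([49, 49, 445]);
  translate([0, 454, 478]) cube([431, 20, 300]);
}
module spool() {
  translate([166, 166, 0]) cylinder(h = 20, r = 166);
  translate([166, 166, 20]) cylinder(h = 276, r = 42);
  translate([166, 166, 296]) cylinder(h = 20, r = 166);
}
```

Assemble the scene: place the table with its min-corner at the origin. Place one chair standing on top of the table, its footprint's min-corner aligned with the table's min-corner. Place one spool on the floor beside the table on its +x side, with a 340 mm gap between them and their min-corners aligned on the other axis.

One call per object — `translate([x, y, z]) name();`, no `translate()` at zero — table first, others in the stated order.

table();
translate([0, 0, 681]) chair();
translate([951, 0, 0]) spool();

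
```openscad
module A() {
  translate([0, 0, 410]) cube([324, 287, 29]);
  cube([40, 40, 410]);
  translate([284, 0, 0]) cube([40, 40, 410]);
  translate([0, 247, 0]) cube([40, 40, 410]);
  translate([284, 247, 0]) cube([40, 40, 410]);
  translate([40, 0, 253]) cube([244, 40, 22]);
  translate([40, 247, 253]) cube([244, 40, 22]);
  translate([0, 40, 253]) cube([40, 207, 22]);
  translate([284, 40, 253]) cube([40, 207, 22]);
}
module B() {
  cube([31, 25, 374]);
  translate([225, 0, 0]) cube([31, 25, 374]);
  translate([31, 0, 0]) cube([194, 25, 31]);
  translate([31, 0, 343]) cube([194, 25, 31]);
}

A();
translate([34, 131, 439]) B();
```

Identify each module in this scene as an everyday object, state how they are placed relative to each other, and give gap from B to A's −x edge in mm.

A is a stool. B is a picture frame. The picture frame is on top of the stool, centred. The gap from the picture frame to the stool's −x edge is 34 mm.

The picture frame's min-x is at 34; the stool's min-x is 0; gap = 34 mm.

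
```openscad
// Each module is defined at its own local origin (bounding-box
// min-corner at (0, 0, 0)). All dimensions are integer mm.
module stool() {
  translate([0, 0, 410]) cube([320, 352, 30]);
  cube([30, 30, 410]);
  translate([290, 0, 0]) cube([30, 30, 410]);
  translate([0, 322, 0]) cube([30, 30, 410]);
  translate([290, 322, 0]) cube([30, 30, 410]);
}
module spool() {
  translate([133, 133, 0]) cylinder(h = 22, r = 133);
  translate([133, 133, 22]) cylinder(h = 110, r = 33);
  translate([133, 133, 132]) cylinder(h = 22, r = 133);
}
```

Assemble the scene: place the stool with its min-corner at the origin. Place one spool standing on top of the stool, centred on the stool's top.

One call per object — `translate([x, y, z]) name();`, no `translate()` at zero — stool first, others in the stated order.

stool();
translate([27, 43, 440]) spool();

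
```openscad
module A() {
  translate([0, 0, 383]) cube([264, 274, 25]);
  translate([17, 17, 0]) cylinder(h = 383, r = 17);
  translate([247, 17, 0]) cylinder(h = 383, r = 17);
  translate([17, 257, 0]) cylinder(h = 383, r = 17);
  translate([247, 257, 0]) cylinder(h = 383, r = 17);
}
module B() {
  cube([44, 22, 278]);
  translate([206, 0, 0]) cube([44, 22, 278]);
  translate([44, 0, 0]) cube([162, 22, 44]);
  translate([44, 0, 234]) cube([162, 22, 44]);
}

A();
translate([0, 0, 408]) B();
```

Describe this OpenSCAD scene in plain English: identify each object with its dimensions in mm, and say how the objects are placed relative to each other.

A is a simple wooden stool: a rectangular seat 264 mm (x) by 274 mm (y), 25 mm thick, top face at z = 408 mm, on four round legs, each 34 mm in diameter. The legs rest on z = 0, each leg's axis is inset half a diameter from the nearest pair of seat edges (so the leg's bounding box is flush with the corner).

B is a rectangular picture frame lying in the x–z plane (depth along y). The opening is 162 mm wide (x) by 190 mm tall (z), surrounded by a border 44 mm wide on all four sides. The frame is 22 mm deep and is made of two full-height vertical stiles with two horizontal rails fitted between them.

The picture frame is on top of the stool.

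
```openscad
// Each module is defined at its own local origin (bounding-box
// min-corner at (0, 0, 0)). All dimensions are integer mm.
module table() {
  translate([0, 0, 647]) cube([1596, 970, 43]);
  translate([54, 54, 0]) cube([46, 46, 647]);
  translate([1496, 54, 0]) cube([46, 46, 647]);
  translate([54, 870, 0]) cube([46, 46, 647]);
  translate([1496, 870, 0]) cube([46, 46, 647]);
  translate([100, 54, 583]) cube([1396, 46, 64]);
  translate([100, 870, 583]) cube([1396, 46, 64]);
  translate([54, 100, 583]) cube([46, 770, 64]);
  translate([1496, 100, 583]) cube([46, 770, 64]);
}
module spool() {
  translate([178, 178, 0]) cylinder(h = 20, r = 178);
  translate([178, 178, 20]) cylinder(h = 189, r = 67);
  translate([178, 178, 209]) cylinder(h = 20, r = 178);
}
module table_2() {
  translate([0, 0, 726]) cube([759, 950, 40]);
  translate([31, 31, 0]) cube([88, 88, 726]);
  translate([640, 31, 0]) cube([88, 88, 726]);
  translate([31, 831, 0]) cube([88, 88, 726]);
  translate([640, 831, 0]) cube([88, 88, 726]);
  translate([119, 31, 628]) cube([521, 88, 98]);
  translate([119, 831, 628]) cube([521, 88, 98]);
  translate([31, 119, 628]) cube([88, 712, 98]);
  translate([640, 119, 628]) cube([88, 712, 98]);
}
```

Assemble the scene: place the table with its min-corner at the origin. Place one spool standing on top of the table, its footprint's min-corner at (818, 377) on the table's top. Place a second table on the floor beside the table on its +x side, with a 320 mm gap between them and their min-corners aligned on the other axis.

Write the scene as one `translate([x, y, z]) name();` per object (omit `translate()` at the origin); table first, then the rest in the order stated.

table();
translate([818, 377, 690]) spool();
translate([1916, 0, 0]) table_2();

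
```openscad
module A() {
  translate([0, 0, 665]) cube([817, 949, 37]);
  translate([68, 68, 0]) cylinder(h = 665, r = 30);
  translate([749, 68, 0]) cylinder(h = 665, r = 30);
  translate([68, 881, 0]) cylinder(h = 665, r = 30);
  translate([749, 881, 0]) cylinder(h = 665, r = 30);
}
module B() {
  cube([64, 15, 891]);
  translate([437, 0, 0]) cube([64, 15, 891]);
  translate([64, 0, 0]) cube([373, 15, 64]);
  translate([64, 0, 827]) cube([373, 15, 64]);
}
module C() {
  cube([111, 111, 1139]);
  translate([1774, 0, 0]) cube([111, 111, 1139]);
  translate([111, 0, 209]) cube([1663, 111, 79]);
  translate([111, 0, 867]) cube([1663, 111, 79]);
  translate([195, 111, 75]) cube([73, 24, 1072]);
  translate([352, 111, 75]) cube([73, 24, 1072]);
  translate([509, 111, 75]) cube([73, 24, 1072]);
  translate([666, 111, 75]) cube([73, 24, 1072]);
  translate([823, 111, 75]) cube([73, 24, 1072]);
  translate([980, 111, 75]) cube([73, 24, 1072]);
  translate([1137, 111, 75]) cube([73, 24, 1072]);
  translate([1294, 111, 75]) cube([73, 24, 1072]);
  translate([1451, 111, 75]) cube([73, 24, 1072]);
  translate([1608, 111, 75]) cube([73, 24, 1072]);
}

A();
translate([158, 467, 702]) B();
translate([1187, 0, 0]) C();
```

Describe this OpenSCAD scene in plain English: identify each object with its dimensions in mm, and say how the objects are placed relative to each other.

A is a rectangular dining table. The top is 817×949×37 mm with its upper surface at z = 702 mm. It stands on four round legs of 60 mm diameter, each leg's bounding box inset 38 mm from the nearest pair of top edges, running from the floor to the underside of the top.

B is a picture frame with a 373×763 mm rectangular opening (x by z) and a uniform 64 mm border on every side. Frame depth is 15 mm along y. It is built from two vertical stiles running the full outside height and two horizontal rails spanning the gap between the stiles.

C is a fence section. Two 111×111 mm posts, 1139 mm tall, stand on the floor with a clear span of 1663 mm between their inner faces. Two horizontal rails of 111×79 mm section span the gap between the posts with their undersides at z = 209 mm and z = 867 mm, flush with the posts' −y face. 10 pickets, each 73 mm wide, 24 mm thick and 1072 mm tall, are fixed to the +y face of the rails with their bottoms at z = 75 mm, evenly spaced across the span with equal gaps (rounded down to the nearest mm) at the −x end and between each pair — any rounding remainder accumulates at the +x end.

The picture frame is on top of the table, centred. The fence section is on the floor beside the table on its +x side.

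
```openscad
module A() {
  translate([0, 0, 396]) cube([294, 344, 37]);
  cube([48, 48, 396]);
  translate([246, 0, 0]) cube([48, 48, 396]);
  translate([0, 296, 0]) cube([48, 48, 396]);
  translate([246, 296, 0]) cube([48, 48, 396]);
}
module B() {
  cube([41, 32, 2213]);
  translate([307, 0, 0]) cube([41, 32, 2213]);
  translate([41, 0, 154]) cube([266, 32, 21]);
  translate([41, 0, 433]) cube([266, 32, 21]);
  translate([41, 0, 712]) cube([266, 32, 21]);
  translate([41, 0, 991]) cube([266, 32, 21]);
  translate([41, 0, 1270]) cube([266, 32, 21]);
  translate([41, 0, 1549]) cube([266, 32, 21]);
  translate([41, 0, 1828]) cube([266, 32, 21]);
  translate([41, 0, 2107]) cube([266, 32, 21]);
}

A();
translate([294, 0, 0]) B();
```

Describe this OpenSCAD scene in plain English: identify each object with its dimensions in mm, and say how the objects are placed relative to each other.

A is a simple wooden stool: a rectangular seat 294 mm (x) by 344 mm (y), 37 mm thick, top face at z = 433 mm, on four square legs, each 48×48 mm in cross-section. The legs rest on z = 0, each flush with a corner of the seat.

B is a wooden ladder with two side rails of 41×32 mm section and 2213 mm height, set 348 mm apart overall. Between them run 8 rectangular rungs (32 mm deep, 21 mm thick), front faces flush with the rails' −y face. The bottom of the first rung is 154 mm above the floor and each subsequent rung is 279 mm higher than the one below.

The ladder is against the stool's +x side, with their −y faces flush.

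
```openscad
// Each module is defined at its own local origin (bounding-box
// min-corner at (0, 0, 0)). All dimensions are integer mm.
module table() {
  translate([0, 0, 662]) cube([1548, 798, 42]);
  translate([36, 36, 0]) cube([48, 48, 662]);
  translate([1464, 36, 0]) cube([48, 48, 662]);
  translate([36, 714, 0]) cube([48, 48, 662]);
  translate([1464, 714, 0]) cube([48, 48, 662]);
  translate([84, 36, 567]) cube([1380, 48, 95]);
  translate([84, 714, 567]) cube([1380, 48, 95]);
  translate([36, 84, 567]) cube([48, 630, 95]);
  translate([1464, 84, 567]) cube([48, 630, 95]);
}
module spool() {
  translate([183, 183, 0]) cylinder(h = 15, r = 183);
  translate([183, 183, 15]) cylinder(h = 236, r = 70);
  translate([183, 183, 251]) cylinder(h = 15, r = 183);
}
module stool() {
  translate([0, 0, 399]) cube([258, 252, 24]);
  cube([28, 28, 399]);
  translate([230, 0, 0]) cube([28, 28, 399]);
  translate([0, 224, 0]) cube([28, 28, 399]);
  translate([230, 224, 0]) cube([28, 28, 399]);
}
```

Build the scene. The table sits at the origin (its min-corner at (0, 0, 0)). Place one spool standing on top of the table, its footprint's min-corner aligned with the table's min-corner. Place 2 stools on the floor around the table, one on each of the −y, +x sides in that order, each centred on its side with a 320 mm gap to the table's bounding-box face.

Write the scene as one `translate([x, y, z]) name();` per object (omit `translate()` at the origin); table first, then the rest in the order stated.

table();
translate([0, 0, 704]) spool();
translate([645, -572, 0]) stool();
translate([1868, 273, 0]) stool();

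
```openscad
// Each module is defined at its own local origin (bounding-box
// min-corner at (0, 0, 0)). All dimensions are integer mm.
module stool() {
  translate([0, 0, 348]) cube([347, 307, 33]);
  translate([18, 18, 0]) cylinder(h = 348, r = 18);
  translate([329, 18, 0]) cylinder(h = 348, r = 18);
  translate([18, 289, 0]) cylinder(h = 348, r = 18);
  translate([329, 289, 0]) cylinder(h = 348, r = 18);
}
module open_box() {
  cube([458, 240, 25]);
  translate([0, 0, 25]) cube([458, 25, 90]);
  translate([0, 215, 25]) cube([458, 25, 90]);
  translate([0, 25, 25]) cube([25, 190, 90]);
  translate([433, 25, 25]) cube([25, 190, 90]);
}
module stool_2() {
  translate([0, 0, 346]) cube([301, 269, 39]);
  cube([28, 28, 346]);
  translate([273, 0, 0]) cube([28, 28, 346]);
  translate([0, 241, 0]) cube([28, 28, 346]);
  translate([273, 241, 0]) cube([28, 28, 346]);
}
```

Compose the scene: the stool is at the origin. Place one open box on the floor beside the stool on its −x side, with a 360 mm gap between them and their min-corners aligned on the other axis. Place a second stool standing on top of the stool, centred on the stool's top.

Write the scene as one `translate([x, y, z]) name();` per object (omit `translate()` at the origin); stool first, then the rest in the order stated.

stool();
translate([-818, 0, 0]) open_box();
translate([23, 19, 381]) stool_2();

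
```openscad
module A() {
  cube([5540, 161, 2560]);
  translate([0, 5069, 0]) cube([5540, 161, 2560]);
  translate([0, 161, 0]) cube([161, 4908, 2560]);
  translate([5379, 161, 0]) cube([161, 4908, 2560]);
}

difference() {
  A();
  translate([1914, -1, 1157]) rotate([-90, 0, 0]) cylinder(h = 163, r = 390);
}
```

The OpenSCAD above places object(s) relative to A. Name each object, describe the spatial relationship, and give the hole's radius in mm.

The subtracted cylinder has r = 390 mm.

A is a house frame. The house frame has a circular hole through its front wall. The hole's radius is 390 mm.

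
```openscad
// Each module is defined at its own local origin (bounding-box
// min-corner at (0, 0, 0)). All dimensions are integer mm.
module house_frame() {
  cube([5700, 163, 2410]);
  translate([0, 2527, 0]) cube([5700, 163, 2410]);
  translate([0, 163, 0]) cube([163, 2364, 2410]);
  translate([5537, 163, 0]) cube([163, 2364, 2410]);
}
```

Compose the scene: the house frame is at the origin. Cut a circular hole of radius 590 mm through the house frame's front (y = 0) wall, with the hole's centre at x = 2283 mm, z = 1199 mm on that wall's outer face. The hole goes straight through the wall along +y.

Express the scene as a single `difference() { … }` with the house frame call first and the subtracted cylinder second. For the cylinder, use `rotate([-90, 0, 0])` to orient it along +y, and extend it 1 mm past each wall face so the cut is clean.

difference() {
  house_frame();
  translate([2283, -1, 1199]) rotate([-90, 0, 0]) cylinder(h = 165, r = 590);
}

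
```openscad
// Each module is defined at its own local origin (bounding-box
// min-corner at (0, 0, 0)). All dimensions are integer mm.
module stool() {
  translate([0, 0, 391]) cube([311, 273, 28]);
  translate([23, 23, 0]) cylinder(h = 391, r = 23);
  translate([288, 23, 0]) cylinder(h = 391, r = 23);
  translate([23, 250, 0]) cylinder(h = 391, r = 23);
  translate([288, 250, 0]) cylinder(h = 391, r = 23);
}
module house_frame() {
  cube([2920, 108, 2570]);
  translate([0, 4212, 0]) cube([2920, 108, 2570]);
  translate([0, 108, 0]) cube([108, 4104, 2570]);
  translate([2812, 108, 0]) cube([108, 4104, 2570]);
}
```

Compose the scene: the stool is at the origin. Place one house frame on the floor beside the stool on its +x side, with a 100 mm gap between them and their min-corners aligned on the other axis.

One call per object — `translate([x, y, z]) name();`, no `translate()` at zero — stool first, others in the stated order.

stool();
translate([411, 0, 0]) house_frame();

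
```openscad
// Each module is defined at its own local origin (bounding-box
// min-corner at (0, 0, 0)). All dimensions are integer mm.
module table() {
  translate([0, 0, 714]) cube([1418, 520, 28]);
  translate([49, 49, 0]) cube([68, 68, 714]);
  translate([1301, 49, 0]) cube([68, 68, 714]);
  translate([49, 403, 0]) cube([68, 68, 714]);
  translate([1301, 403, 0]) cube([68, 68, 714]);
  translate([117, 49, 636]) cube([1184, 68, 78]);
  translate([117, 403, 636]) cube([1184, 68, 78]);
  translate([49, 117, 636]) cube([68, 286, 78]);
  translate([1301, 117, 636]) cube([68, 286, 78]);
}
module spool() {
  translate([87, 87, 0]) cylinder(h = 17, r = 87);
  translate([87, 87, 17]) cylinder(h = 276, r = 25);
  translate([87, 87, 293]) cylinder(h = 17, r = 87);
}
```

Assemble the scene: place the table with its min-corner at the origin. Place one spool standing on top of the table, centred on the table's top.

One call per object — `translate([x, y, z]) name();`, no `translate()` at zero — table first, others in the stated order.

table();
translate([622, 173, 742]) spool();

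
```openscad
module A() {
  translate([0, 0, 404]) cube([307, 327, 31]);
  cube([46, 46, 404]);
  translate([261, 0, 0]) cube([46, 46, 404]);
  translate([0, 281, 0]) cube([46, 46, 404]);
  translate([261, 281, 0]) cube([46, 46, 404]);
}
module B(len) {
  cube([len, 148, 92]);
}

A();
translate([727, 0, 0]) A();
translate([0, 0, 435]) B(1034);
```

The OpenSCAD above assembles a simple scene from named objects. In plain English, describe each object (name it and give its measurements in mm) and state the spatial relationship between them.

A is a four-legged stool. The seat is 307×327 mm, 31 mm thick, top at z = 435 mm. It stands on four square legs, each 46×46 mm in cross-section, from z = 0 to the seat underside, each flush with a corner of the seat.

B is a rectangular beam 1034 mm long (x), 148 mm deep (y), 92 mm thick (z).

The beam spans the tops of two stools placed 420 mm apart, resting at z = 435 mm.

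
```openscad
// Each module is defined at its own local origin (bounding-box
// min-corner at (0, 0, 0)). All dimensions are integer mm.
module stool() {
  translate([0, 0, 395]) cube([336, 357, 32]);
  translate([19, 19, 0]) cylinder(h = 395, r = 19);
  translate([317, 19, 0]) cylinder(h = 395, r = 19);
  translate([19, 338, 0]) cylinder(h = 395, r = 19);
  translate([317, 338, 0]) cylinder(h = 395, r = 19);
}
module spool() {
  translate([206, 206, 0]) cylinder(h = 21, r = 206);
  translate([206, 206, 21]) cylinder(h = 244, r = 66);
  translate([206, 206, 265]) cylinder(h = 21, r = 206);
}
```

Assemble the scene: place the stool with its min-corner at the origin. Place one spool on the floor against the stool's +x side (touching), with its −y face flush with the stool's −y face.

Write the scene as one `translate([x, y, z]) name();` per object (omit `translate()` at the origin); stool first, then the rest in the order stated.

stool();
translate([336, 0, 0]) spool();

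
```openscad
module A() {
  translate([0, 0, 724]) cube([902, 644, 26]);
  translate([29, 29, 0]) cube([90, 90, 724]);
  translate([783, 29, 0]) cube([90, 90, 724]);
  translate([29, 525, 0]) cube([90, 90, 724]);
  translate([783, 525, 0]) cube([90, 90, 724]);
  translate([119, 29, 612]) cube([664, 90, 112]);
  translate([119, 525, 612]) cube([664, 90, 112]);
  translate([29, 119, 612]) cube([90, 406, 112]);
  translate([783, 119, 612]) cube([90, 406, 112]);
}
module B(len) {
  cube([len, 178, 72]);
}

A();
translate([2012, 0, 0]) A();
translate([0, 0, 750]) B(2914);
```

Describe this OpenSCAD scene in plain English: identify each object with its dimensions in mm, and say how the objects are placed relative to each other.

A is a table with a 902×644 mm rectangular top, 26 mm thick, top surface at z = 750 mm, supported by four 90×90 mm square legs, each inset 29 mm from the nearest pair of top edges, running from the floor. Four apron rails, 90 mm thick and 112 mm tall, run between adjacent legs with their top edges flush with the underside of the top and their outer faces flush with the legs' outer faces.

B is a rectangular beam 2914 mm long (x), 178 mm deep (y), 72 mm thick (z).

The beam spans the tops of two tables placed 1110 mm apart, resting at z = 750 mm.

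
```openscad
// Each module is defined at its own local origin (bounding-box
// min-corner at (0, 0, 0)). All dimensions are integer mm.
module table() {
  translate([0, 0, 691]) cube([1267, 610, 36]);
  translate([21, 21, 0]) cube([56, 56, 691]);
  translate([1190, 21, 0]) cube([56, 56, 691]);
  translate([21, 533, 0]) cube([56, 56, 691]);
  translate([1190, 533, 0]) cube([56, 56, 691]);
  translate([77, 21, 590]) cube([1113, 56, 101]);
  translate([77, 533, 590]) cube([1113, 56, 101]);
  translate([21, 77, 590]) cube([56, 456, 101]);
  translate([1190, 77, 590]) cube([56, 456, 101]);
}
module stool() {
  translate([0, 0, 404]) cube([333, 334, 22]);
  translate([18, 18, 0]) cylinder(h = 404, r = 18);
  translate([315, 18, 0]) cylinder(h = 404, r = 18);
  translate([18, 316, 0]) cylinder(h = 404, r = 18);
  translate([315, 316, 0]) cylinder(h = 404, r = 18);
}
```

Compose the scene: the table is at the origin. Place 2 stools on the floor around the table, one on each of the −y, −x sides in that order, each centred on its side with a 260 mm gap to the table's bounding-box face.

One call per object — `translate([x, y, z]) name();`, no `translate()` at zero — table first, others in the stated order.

table();
translate([467, -594, 0]) stool();
translate([-593, 138, 0]) stool();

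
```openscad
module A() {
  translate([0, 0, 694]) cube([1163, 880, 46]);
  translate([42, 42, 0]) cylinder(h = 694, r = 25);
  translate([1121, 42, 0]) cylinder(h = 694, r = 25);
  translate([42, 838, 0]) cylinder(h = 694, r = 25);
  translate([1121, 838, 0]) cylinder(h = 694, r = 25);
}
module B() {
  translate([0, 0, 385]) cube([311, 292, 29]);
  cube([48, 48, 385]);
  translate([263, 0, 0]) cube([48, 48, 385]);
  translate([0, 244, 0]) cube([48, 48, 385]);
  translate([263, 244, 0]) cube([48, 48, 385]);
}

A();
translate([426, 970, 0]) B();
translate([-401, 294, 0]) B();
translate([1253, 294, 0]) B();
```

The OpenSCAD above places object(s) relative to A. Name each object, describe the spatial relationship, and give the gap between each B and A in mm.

Each stool's nearest face is 90 mm from the table's bounding box.

A is a table. B is a stool. Three stools sit around the table at the +y, −x, +x sides. The gap between each stool and the table is 90 mm.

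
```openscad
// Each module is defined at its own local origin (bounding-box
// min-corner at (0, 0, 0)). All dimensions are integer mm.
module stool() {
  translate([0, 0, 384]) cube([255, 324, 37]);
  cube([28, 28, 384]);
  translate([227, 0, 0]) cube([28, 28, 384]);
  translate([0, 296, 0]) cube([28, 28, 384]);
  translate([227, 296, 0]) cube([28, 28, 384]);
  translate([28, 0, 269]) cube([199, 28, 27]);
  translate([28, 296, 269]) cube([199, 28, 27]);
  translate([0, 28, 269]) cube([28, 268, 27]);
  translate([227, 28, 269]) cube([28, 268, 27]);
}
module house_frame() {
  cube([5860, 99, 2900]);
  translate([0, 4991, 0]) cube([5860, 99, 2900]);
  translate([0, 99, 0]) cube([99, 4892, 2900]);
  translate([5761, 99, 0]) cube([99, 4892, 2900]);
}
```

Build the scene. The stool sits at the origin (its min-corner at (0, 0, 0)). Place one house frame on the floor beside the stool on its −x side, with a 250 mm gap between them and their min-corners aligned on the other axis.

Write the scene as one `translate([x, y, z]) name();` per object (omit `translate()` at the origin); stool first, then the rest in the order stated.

stool();
translate([-6110, 0, 0]) house_frame();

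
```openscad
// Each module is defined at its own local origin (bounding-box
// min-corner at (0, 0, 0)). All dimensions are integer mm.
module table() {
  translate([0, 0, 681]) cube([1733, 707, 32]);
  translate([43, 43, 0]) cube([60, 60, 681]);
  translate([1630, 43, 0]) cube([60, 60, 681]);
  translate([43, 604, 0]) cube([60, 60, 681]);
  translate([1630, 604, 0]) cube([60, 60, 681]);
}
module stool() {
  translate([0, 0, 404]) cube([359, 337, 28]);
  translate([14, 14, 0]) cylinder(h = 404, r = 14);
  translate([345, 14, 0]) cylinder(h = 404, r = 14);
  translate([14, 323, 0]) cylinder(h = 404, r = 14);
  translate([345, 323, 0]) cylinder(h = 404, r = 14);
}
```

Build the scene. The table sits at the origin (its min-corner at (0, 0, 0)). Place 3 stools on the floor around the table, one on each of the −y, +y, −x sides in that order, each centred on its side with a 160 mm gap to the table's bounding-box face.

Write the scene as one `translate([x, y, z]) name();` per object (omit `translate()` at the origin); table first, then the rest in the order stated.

table();
translate([687, -497, 0]) stool();
translate([687, 867, 0]) stool();
translate([-519, 185, 0]) stool();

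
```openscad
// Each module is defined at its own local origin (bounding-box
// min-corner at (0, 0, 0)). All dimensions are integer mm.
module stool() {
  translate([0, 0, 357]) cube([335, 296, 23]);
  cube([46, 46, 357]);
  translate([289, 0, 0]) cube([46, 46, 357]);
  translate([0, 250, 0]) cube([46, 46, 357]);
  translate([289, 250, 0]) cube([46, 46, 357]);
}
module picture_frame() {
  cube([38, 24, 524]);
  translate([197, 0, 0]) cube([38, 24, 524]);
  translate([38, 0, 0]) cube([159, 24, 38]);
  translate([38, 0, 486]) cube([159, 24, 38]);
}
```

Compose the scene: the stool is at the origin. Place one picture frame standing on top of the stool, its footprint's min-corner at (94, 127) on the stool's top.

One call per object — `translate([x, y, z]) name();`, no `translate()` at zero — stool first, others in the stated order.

stool();
translate([94, 127, 380]) picture_frame();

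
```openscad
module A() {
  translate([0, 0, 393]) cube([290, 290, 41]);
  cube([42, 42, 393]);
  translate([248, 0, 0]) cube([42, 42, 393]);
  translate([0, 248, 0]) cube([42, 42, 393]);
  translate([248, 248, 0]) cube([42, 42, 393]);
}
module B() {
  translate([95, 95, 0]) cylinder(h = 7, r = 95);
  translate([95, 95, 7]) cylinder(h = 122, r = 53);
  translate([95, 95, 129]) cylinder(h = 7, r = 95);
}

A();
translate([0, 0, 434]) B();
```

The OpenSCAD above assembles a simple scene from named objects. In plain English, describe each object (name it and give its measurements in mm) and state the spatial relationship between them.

A is a four-legged stool. The seat is 290×290 mm, 41 mm thick, top at z = 434 mm. It stands on four square legs, each 42×42 mm in cross-section, from z = 0 to the seat underside, each flush with a corner of the seat.

B is a spool: two coaxial disc flanges of radius 95 mm and thickness 7 mm, joined by a core cylinder of radius 53 mm and height 122 mm. The lower flange rests on z = 0 and the three cylinders share a vertical axis.

The spool is on top of the stool.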